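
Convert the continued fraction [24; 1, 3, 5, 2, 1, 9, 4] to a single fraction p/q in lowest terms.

65939/2663

Using pₖ = aₖpₖ₋₁ + pₖ₋₂ and qₖ = aₖqₖ₋₁ + qₖ₋₂:
  k=0: a=24, p=24, q=1
  k=1: a=1, p=25, q=1
  k=2: a=3, p=99, q=4
  k=3: a=5, p=520, q=21
  k=4: a=2, p=1139, q=46
  k=5: a=1, p=1659, q=67
  k=6: a=9, p=16070, q=649
  k=7: a=4, p=65939, q=2663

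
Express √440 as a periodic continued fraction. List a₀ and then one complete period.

[20; 1, 40]

a₀ = ⌊√440⌋ = 20.
With m₀=0, d₀=1 and mₖ₊₁ = dₖaₖ − mₖ, dₖ₊₁ = (n − mₖ₊₁²)/dₖ, aₖ₊₁ = ⌊(a₀+mₖ₊₁)/dₖ₊₁⌋:
  k=1: m=20, d=40, a=1
  k=2: m=20, d=1, a=40
d=1 and a=2a₀=40 at k=2, so the next step gives (m, d) = (20, 40) again — its k=1 value — and the period has length 2.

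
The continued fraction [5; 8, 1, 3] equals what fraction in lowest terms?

Fold from the inside: start with 3/1.
  1 + 1/3 = 4/3
  8 + 3/4 = 35/4
  5 + 4/35 = 179/35

179/35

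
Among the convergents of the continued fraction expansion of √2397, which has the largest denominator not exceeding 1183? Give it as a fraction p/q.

√2397 = [48; 1, 23, 2, 23, 1, 96, …] (period length 6).
Convergents:
  p_0/q_0 = 48/1
  p_1/q_1 = 49/1
  p_2/q_2 = 1175/24
  p_3/q_3 = 2399/49
  p_4/q_4 = 56352/1151
  p_5/q_5 = 58751/1200
q_4 = 1151 ≤ 1183 < 1200 = q_5, so the answer is 56352/1151.

56352/1151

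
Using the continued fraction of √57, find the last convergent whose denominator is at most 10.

√57 = [7; 1, 1, 4, 1, 1, 14, …] (period length 6).
Convergents:
  p_0/q_0 = 7/1
  p_1/q_1 = 8/1
  p_2/q_2 = 15/2
  p_3/q_3 = 68/9
  p_4/q_4 = 83/11
q_3 = 9 ≤ 10 < 11 = q_4, so the answer is 68/9.

68/9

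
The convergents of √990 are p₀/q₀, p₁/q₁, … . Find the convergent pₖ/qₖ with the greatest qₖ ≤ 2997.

√990 = [31; 2, 6, 2, 62, …] (period length 4).
Convergents:
  p_0/q_0 = 31/1
  p_1/q_1 = 63/2
  p_2/q_2 = 409/13
  p_3/q_3 = 881/28
  p_4/q_4 = 55031/1749
  p_5/q_5 = 110943/3526
q_4 = 1749 ≤ 2997 < 3526 = q_5, so the answer is 55031/1749.

55031/1749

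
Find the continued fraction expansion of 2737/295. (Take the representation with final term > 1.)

[9; 3, 1, 1, 2, 16]

2737 = 9·295 + 82
295 = 3·82 + 49
82 = 1·49 + 33
49 = 1·33 + 16
33 = 2·16 + 1
16 = 16·1 + 0  (stop)
So 2737/295 = [9; 3, 1, 1, 2, 16].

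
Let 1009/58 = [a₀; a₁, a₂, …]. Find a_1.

2

1009 = 17·58 + 23   →  a_0 = 17
58 = 2·23 + 12   →  a_1 = 2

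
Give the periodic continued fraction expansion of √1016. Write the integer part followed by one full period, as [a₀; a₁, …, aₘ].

a₀ = ⌊√1016⌋ = 31.
With m₀=0, d₀=1 and mₖ₊₁ = dₖaₖ − mₖ, dₖ₊₁ = (n − mₖ₊₁²)/dₖ, aₖ₊₁ = ⌊(a₀+mₖ₊₁)/dₖ₊₁⌋:
  k=1: m=31, d=55, a=1
  k=2: m=24, d=8, a=6
  k=3: m=24, d=55, a=1
  k=4: m=31, d=1, a=62
d=1 and a=2a₀=62 at k=4, so the next step gives (m, d) = (31, 55) again — its k=1 value — and the period has length 4.

[31; 1, 6, 1, 62]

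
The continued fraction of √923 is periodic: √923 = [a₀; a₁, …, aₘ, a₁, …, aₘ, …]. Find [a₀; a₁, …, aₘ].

[30; 2, 1, 1, 1, 2, 60]

a₀ = ⌊√923⌋ = 30.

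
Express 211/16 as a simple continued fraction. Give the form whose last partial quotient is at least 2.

[13; 5, 3]

211 = 13·16 + 3
16 = 5·3 + 1
3 = 3·1 + 0  (stop)
So 211/16 = [13; 5, 3].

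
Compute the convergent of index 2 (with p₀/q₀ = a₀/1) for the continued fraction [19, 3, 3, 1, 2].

193/10

Using pₖ = aₖpₖ₋₁ + pₖ₋₂, qₖ = aₖqₖ₋₁ + qₖ₋₂ (with p₋₁=1, p₋₂=0, q₋₁=0, q₋₂=1):
  k=0: a=19, p=19, q=1
  k=1: a=3, p=58, q=3
  k=2: a=3, p=193, q=10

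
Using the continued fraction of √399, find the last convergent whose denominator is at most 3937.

31940/1599

√399 = [19; 1, 38, …] (period length 2).
Convergents:
  p_0/q_0 = 19/1
  p_1/q_1 = 20/1
  p_2/q_2 = 779/39
  p_3/q_3 = 799/40
  p_4/q_4 = 31141/1559
  p_5/q_5 = 31940/1599
  p_6/q_6 = 1244861/62321
q_5 = 1599 ≤ 3937 < 62321 = q_6, so the answer is 31940/1599.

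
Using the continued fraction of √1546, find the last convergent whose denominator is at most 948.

√1546 = [39; 3, 7, 1, 1, 7, 3, 78, …] (period length 7).
Convergents:
  p_0/q_0 = 39/1
  p_1/q_1 = 118/3
  p_2/q_2 = 865/22
  p_3/q_3 = 983/25
  p_4/q_4 = 1848/47
  p_5/q_5 = 13919/354
  p_6/q_6 = 43605/1109
q_5 = 354 ≤ 948 < 1109 = q_6, so the answer is 13919/354.

13919/354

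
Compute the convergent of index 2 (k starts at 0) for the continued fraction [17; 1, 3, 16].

Using pₖ = aₖpₖ₋₁ + pₖ₋₂, qₖ = aₖqₖ₋₁ + qₖ₋₂ (with p₋₁=1, p₋₂=0, q₋₁=0, q₋₂=1):
  k=0: a=17, p=17, q=1
  k=1: a=1, p=18, q=1
  k=2: a=3, p=71, q=4

71/4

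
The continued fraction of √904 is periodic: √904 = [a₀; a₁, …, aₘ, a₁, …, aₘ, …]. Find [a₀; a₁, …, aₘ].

[30; 15, 60]

a₀ = ⌊√904⌋ = 30.
With m₀=0, d₀=1 and mₖ₊₁ = dₖaₖ − mₖ, dₖ₊₁ = (n − mₖ₊₁²)/dₖ, aₖ₊₁ = ⌊(a₀+mₖ₊₁)/dₖ₊₁⌋:
  k=1: m=30, d=4, a=15
  k=2: m=30, d=1, a=60
d=1 and a=2a₀=60 at k=2, so the next step gives (m, d) = (30, 4) again — its k=1 value — and the period has length 2.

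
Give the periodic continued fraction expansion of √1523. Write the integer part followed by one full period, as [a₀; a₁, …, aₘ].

[39; 39, 78]

a₀ = ⌊√1523⌋ = 39.
With m₀=0, d₀=1 and mₖ₊₁ = dₖaₖ − mₖ, dₖ₊₁ = (n − mₖ₊₁²)/dₖ, aₖ₊₁ = ⌊(a₀+mₖ₊₁)/dₖ₊₁⌋:
  k=1: m=39, d=2, a=39
  k=2: m=39, d=1, a=78
d=1 and a=2a₀=78 at k=2, so the next step gives (m, d) = (39, 2) again — its k=1 value — and the period has length 2.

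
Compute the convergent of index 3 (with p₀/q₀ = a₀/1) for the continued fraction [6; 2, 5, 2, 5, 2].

155/24

Using pₖ = aₖpₖ₋₁ + pₖ₋₂, qₖ = aₖqₖ₋₁ + qₖ₋₂ (with p₋₁=1, p₋₂=0, q₋₁=0, q₋₂=1):
  k=0: a=6, p=6, q=1
  k=1: a=2, p=13, q=2
  k=2: a=5, p=71, q=11
  k=3: a=2, p=155, q=24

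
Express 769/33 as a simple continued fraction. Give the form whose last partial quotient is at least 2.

[23; 3, 3, 3]

769 = 23×33 + 10
33 = 3×10 + 3
10 = 3×3 + 1
3 = 3×1 + 0  (stop)
So 769/33 = [23; 3, 3, 3].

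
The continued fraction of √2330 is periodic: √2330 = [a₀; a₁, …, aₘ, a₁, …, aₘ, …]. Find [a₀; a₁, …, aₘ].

a₀ = ⌊√2330⌋ = 48.
With m₀=0, d₀=1 and mₖ₊₁ = dₖaₖ − mₖ, dₖ₊₁ = (n − mₖ₊₁²)/dₖ, aₖ₊₁ = ⌊(a₀+mₖ₊₁)/dₖ₊₁⌋:
  k=1: m=48, d=26, a=3
  k=2: m=30, d=55, a=1
  k=3: m=25, d=31, a=2
  k=4: m=37, d=31, a=2
  k=5: m=25, d=55, a=1
  k=6: m=30, d=26, a=3
  k=7: m=48, d=1, a=96
d=1 and a=2a₀=96 at k=7, so the next step gives (m, d) = (48, 26) again — its k=1 value — and the period has length 7.

[48; 3, 1, 2, 2, 1, 3, 96]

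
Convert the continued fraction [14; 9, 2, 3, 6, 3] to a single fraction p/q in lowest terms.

Using pₖ = aₖpₖ₋₁ + pₖ₋₂ and qₖ = aₖqₖ₋₁ + qₖ₋₂:
  k=0: a=14, p=14, q=1
  k=1: a=9, p=127, q=9
  k=2: a=2, p=268, q=19
  k=3: a=3, p=931, q=66
  k=4: a=6, p=5854, q=415
  k=5: a=3, p=18493, q=1311

18493/1311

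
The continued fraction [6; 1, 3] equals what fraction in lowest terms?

Using pₖ = aₖpₖ₋₁ + pₖ₋₂ and qₖ = aₖqₖ₋₁ + qₖ₋₂:
  k=0: a=6, p=6, q=1
  k=1: a=1, p=7, q=1
  k=2: a=3, p=27, q=4

27/4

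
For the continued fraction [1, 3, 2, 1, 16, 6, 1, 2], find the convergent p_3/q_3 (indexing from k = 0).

Using pₖ = aₖpₖ₋₁ + pₖ₋₂, qₖ = aₖqₖ₋₁ + qₖ₋₂ (with p₋₁=1, p₋₂=0, q₋₁=0, q₋₂=1):
  k=0: a=1, p=1, q=1
  k=1: a=3, p=4, q=3
  k=2: a=2, p=9, q=7
  k=3: a=1, p=13, q=10

13/10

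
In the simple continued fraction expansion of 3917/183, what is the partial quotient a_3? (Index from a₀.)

8

3917 = 21·183 + 74   →  a_0 = 21
183 = 2·74 + 35   →  a_1 = 2
74 = 2·35 + 4   →  a_2 = 2
35 = 8·4 + 3   →  a_3 = 8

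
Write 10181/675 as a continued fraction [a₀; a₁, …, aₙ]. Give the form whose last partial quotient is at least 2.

10181 = 15*675 + 56
675 = 12*56 + 3
56 = 18*3 + 2
3 = 1*2 + 1
2 = 2*1 + 0  (stop)
So 10181/675 = [15; 12, 18, 1, 2].

[15; 12, 18, 1, 2]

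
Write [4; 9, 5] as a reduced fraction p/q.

Fold from the inside: start with 5/1.
  9 + 1/5 = 46/5
  4 + 5/46 = 189/46

189/46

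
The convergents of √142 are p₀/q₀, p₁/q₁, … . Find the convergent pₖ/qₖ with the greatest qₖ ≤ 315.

3420/287

√142 = [11; 1, 10, 1, 22, …] (period length 4).
Convergents:
  p_0/q_0 = 11/1
  p_1/q_1 = 12/1
  p_2/q_2 = 131/11
  p_3/q_3 = 143/12
  p_4/q_4 = 3277/275
  p_5/q_5 = 3420/287
  p_6/q_6 = 37477/3145
q_5 = 287 ≤ 315 < 3145 = q_6, so the answer is 3420/287.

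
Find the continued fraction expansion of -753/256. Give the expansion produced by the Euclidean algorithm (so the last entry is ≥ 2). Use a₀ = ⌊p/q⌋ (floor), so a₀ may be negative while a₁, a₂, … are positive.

[-3; 17, 15]

-753 = -3*256 + 15
256 = 17*15 + 1
15 = 15*1 + 0  (stop)
So -753/256 = [-3; 17, 15].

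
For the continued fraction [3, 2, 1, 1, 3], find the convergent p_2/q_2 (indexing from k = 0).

10/3

Using pₖ = aₖpₖ₋₁ + pₖ₋₂, qₖ = aₖqₖ₋₁ + qₖ₋₂ (with p₋₁=1, p₋₂=0, q₋₁=0, q₋₂=1):
  k=0: a=3, p=3, q=1
  k=1: a=2, p=7, q=2
  k=2: a=1, p=10, q=3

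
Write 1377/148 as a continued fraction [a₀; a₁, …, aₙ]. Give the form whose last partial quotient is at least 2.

1377 = 9·148 + 45
148 = 3·45 + 13
45 = 3·13 + 6
13 = 2·6 + 1
6 = 6·1 + 0  (stop)
So 1377/148 = [9; 3, 3, 2, 6].

[9; 3, 3, 2, 6]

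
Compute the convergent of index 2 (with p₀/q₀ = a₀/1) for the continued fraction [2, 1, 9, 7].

Using pₖ = aₖpₖ₋₁ + pₖ₋₂, qₖ = aₖqₖ₋₁ + qₖ₋₂ (with p₋₁=1, p₋₂=0, q₋₁=0, q₋₂=1):
  k=0: a=2, p=2, q=1
  k=1: a=1, p=3, q=1
  k=2: a=9, p=29, q=10

29/10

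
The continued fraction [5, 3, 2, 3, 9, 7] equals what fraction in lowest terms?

Using pₖ = aₖpₖ₋₁ + pₖ₋₂ and qₖ = aₖqₖ₋₁ + qₖ₋₂:
  k=0: a=5, p=5, q=1
  k=1: a=3, p=16, q=3
  k=2: a=2, p=37, q=7
  k=3: a=3, p=127, q=24
  k=4: a=9, p=1180, q=223
  k=5: a=7, p=8387, q=1585

8387/1585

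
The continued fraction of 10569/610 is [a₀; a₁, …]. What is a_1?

10569 = 17·610 + 199   →  a_0 = 17
610 = 3·199 + 13   →  a_1 = 3

3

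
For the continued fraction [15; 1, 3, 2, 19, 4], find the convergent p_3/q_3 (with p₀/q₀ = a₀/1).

Using pₖ = aₖpₖ₋₁ + pₖ₋₂, qₖ = aₖqₖ₋₁ + qₖ₋₂ (with p₋₁=1, p₋₂=0, q₋₁=0, q₋₂=1):
  k=0: a=15, p=15, q=1
  k=1: a=1, p=16, q=1
  k=2: a=3, p=63, q=4
  k=3: a=2, p=142, q=9

142/9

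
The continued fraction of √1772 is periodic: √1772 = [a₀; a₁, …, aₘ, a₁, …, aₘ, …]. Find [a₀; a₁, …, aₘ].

a₀ = ⌊√1772⌋ = 42.
With m₀=0, d₀=1 and mₖ₊₁ = dₖaₖ − mₖ, dₖ₊₁ = (n − mₖ₊₁²)/dₖ, aₖ₊₁ = ⌊(a₀+mₖ₊₁)/dₖ₊₁⌋:
  k=1: m=42, d=8, a=10
  k=2: m=38, d=41, a=1
  k=3: m=3, d=43, a=1
  k=4: m=40, d=4, a=20
  k=5: m=40, d=43, a=1
  k=6: m=3, d=41, a=1
  k=7: m=38, d=8, a=10
  k=8: m=42, d=1, a=84
d=1 and a=2a₀=84 at k=8, so the next step gives (m, d) = (42, 8) again — its k=1 value — and the period has length 8.

[42; 10, 1, 1, 20, 1, 1, 10, 84]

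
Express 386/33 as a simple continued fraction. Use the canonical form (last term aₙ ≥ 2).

386 = 11·33 + 23
33 = 1·23 + 10
23 = 2·10 + 3
10 = 3·3 + 1
3 = 3·1 + 0  (stop)
So 386/33 = [11; 1, 2, 3, 3].

[11; 1, 2, 3, 3]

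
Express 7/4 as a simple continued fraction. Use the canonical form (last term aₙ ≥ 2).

[1; 1, 3]

7 = 1×4 + 3
4 = 1×3 + 1
3 = 3×1 + 0  (stop)
So 7/4 = [1; 1, 3].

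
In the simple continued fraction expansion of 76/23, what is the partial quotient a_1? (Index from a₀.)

76 = 3·23 + 7   →  a_0 = 3
23 = 3·7 + 2   →  a_1 = 3

3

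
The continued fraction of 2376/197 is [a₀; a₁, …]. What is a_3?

2376 = 12·197 + 12   →  a_0 = 12
197 = 16·12 + 5   →  a_1 = 16
12 = 2·5 + 2   →  a_2 = 2
5 = 2·2 + 1   →  a_3 = 2

2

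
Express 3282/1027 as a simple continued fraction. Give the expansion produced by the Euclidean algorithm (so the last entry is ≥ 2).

3282 = 3*1027 + 201
1027 = 5*201 + 22
201 = 9*22 + 3
22 = 7*3 + 1
3 = 3*1 + 0  (stop)
So 3282/1027 = [3; 5, 9, 7, 3].

[3; 5, 9, 7, 3]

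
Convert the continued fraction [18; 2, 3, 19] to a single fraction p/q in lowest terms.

2488/135

Using pₖ = aₖpₖ₋₁ + pₖ₋₂ and qₖ = aₖqₖ₋₁ + qₖ₋₂:
  k=0: a=18, p=18, q=1
  k=1: a=2, p=37, q=2
  k=2: a=3, p=129, q=7
  k=3: a=19, p=2488, q=135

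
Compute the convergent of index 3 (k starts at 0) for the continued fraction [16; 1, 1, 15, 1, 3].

Using pₖ = aₖpₖ₋₁ + pₖ₋₂, qₖ = aₖqₖ₋₁ + qₖ₋₂ (with p₋₁=1, p₋₂=0, q₋₁=0, q₋₂=1):
  k=0: a=16, p=16, q=1
  k=1: a=1, p=17, q=1
  k=2: a=1, p=33, q=2
  k=3: a=15, p=512, q=31

512/31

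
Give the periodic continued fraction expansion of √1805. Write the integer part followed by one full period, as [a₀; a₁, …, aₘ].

a₀ = ⌊√1805⌋ = 42.
With m₀=0, d₀=1 and mₖ₊₁ = dₖaₖ − mₖ, dₖ₊₁ = (n − mₖ₊₁²)/dₖ, aₖ₊₁ = ⌊(a₀+mₖ₊₁)/dₖ₊₁⌋:
  k=1: m=42, d=41, a=2
  k=2: m=40, d=5, a=16
  k=3: m=40, d=41, a=2
  k=4: m=42, d=1, a=84
d=1 and a=2a₀=84 at k=4, so the next step gives (m, d) = (42, 41) again — its k=1 value — and the period has length 4.

[42; 2, 16, 2, 84]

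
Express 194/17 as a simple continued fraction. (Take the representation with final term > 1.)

194 = 11·17 + 7
17 = 2·7 + 3
7 = 2·3 + 1
3 = 3·1 + 0  (stop)
So 194/17 = [11; 2, 2, 3].

[11; 2, 2, 3]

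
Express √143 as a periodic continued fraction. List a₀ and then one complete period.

[11; 1, 22]

a₀ = ⌊√143⌋ = 11.
With m₀=0, d₀=1 and mₖ₊₁ = dₖaₖ − mₖ, dₖ₊₁ = (n − mₖ₊₁²)/dₖ, aₖ₊₁ = ⌊(a₀+mₖ₊₁)/dₖ₊₁⌋:
  k=1: m=11, d=22, a=1
  k=2: m=11, d=1, a=22
d=1 and a=2a₀=22 at k=2, so the next step gives (m, d) = (11, 22) again — its k=1 value — and the period has length 2.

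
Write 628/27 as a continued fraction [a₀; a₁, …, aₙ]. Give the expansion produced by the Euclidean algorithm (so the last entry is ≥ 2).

628 = 23·27 + 7
27 = 3·7 + 6
7 = 1·6 + 1
6 = 6·1 + 0  (stop)
So 628/27 = [23; 3, 1, 6].

[23; 3, 1, 6]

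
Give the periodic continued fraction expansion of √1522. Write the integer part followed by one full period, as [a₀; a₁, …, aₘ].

a₀ = ⌊√1522⌋ = 39.
With m₀=0, d₀=1 and mₖ₊₁ = dₖaₖ − mₖ, dₖ₊₁ = (n − mₖ₊₁²)/dₖ, aₖ₊₁ = ⌊(a₀+mₖ₊₁)/dₖ₊₁⌋:
  k=1: m=39, d=1, a=78
d=1 and a=2a₀=78 at k=1, so the next step gives (m, d) = (39, 1) again — its k=1 value — and the period has length 1.

[39; 78]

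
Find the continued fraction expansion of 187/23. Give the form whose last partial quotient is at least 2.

[8; 7, 1, 2]

187 = 8·23 + 3
23 = 7·3 + 2
3 = 1·2 + 1
2 = 2·1 + 0  (stop)
So 187/23 = [8; 7, 1, 2].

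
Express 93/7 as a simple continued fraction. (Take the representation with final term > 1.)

93 = 13*7 + 2
7 = 3*2 + 1
2 = 2*1 + 0  (stop)
So 93/7 = [13; 3, 2].

[13; 3, 2]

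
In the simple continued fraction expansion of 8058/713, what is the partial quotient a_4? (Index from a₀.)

8058 = 11·713 + 215   →  a_0 = 11
713 = 3·215 + 68   →  a_1 = 3
215 = 3·68 + 11   →  a_2 = 3
68 = 6·11 + 2   →  a_3 = 6
11 = 5·2 + 1   →  a_4 = 5

5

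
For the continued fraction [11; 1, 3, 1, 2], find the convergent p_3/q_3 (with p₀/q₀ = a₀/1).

Using pₖ = aₖpₖ₋₁ + pₖ₋₂, qₖ = aₖqₖ₋₁ + qₖ₋₂ (with p₋₁=1, p₋₂=0, q₋₁=0, q₋₂=1):
  k=0: a=11, p=11, q=1
  k=1: a=1, p=12, q=1
  k=2: a=3, p=47, q=4
  k=3: a=1, p=59, q=5

59/5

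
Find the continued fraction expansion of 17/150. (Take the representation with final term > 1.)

[0; 8, 1, 4, 1, 2]

17 = 0*150 + 17
150 = 8*17 + 14
17 = 1*14 + 3
14 = 4*3 + 2
3 = 1*2 + 1
2 = 2*1 + 0  (stop)
So 17/150 = [0; 8, 1, 4, 1, 2].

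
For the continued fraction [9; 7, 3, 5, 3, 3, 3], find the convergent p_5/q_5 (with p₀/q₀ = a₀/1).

11293/1236

Using pₖ = aₖpₖ₋₁ + pₖ₋₂, qₖ = aₖqₖ₋₁ + qₖ₋₂ (with p₋₁=1, p₋₂=0, q₋₁=0, q₋₂=1):
  k=0: a=9, p=9, q=1
  k=1: a=7, p=64, q=7
  k=2: a=3, p=201, q=22
  k=3: a=5, p=1069, q=117
  k=4: a=3, p=3408, q=373
  k=5: a=3, p=11293, q=1236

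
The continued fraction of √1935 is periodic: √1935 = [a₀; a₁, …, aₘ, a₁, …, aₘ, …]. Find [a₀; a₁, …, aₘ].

a₀ = ⌊√1935⌋ = 43.
With m₀=0, d₀=1 and mₖ₊₁ = dₖaₖ − mₖ, dₖ₊₁ = (n − mₖ₊₁²)/dₖ, aₖ₊₁ = ⌊(a₀+mₖ₊₁)/dₖ₊₁⌋:
  k=1: m=43, d=86, a=1
  k=2: m=43, d=1, a=86
d=1 and a=2a₀=86 at k=2, so the next step gives (m, d) = (43, 86) again — its k=1 value — and the period has length 2.

[43; 1, 86]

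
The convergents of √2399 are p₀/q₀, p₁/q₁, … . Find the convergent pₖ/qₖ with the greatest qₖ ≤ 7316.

√2399 = [48; 1, 47, 1, 96, …] (period length 4).
Convergents:
  p_0/q_0 = 48/1
  p_1/q_1 = 49/1
  p_2/q_2 = 2351/48
  p_3/q_3 = 2400/49
  p_4/q_4 = 232751/4752
  p_5/q_5 = 235151/4801
  p_6/q_6 = 11284848/230399
q_5 = 4801 ≤ 7316 < 230399 = q_6, so the answer is 235151/4801.

235151/4801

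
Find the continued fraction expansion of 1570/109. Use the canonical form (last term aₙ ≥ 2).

1570 = 14×109 + 44
109 = 2×44 + 21
44 = 2×21 + 2
21 = 10×2 + 1
2 = 2×1 + 0  (stop)
So 1570/109 = [14; 2, 2, 10, 2].

[14; 2, 2, 10, 2]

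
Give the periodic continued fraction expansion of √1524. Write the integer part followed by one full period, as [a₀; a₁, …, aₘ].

a₀ = ⌊√1524⌋ = 39.
With m₀=0, d₀=1 and mₖ₊₁ = dₖaₖ − mₖ, dₖ₊₁ = (n − mₖ₊₁²)/dₖ, aₖ₊₁ = ⌊(a₀+mₖ₊₁)/dₖ₊₁⌋:
  k=1: m=39, d=3, a=26
  k=2: m=39, d=1, a=78
d=1 and a=2a₀=78 at k=2, so the next step gives (m, d) = (39, 3) again — its k=1 value — and the period has length 2.

[39; 26, 78]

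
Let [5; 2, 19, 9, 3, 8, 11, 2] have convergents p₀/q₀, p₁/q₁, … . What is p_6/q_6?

557532/101605

Using pₖ = aₖpₖ₋₁ + pₖ₋₂, qₖ = aₖqₖ₋₁ + qₖ₋₂ (with p₋₁=1, p₋₂=0, q₋₁=0, q₋₂=1):
  k=0: a=5, p=5, q=1
  k=1: a=2, p=11, q=2
  k=2: a=19, p=214, q=39
  k=3: a=9, p=1937, q=353
  k=4: a=3, p=6025, q=1098
  k=5: a=8, p=50137, q=9137
  k=6: a=11, p=557532, q=101605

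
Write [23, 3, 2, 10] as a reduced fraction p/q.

Fold from the inside: start with 10/1.
  2 + 1/10 = 21/10
  3 + 10/21 = 73/21
  23 + 21/73 = 1700/73

1700/73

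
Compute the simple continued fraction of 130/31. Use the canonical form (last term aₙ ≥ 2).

130 = 4·31 + 6
31 = 5·6 + 1
6 = 6·1 + 0  (stop)
So 130/31 = [4; 5, 6].

[4; 5, 6]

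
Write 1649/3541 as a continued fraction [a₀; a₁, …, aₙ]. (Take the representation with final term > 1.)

[0; 2, 6, 1, 3, 1, 2, 17]

1649 = 0·3541 + 1649
3541 = 2·1649 + 243
1649 = 6·243 + 191
243 = 1·191 + 52
191 = 3·52 + 35
52 = 1·35 + 17
35 = 2·17 + 1
17 = 17·1 + 0  (stop)
So 1649/3541 = [0; 2, 6, 1, 3, 1, 2, 17].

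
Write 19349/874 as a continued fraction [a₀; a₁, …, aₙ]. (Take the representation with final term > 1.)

19349 = 22·874 + 121
874 = 7·121 + 27
121 = 4·27 + 13
27 = 2·13 + 1
13 = 13·1 + 0  (stop)
So 19349/874 = [22; 7, 4, 2, 13].

[22; 7, 4, 2, 13]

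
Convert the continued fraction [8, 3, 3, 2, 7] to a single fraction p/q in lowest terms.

1420/171

Using pₖ = aₖpₖ₋₁ + pₖ₋₂ and qₖ = aₖqₖ₋₁ + qₖ₋₂:
  k=0: a=8, p=8, q=1
  k=1: a=3, p=25, q=3
  k=2: a=3, p=83, q=10
  k=3: a=2, p=191, q=23
  k=4: a=7, p=1420, q=171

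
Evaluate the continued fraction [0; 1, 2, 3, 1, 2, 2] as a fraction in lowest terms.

Using pₖ = aₖpₖ₋₁ + pₖ₋₂ and qₖ = aₖqₖ₋₁ + qₖ₋₂:
  k=0: a=0, p=0, q=1
  k=1: a=1, p=1, q=1
  k=2: a=2, p=2, q=3
  k=3: a=3, p=7, q=10
  k=4: a=1, p=9, q=13
  k=5: a=2, p=25, q=36
  k=6: a=2, p=59, q=85

59/85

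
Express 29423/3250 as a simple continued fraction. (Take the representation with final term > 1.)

[9; 18, 1, 3, 1, 2, 12]

29423 = 9·3250 + 173
3250 = 18·173 + 136
173 = 1·136 + 37
136 = 3·37 + 25
37 = 1·25 + 12
25 = 2·12 + 1
12 = 12·1 + 0  (stop)
So 29423/3250 = [9; 18, 1, 3, 1, 2, 12].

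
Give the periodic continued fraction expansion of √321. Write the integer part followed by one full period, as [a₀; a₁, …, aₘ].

a₀ = ⌊√321⌋ = 17.
With m₀=0, d₀=1 and mₖ₊₁ = dₖaₖ − mₖ, dₖ₊₁ = (n − mₖ₊₁²)/dₖ, aₖ₊₁ = ⌊(a₀+mₖ₊₁)/dₖ₊₁⌋:
  k=1: m=17, d=32, a=1
  k=2: m=15, d=3, a=10
  k=3: m=15, d=32, a=1
  k=4: m=17, d=1, a=34
d=1 and a=2a₀=34 at k=4, so the next step gives (m, d) = (17, 32) again — its k=1 value — and the period has length 4.

[17; 1, 10, 1, 34]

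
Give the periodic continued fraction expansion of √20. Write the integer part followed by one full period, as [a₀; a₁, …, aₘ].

[4; 2, 8]

a₀ = ⌊√20⌋ = 4.
With m₀=0, d₀=1 and mₖ₊₁ = dₖaₖ − mₖ, dₖ₊₁ = (n − mₖ₊₁²)/dₖ, aₖ₊₁ = ⌊(a₀+mₖ₊₁)/dₖ₊₁⌋:
  k=1: m=4, d=4, a=2
  k=2: m=4, d=1, a=8
d=1 and a=2a₀=8 at k=2, so the next step gives (m, d) = (4, 4) again — its k=1 value — and the period has length 2.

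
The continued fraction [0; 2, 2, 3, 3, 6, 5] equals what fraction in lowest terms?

748/1821

Fold from the inside: start with 5/1.
  6 + 1/5 = 31/5
  3 + 5/31 = 98/31
  3 + 31/98 = 325/98
  2 + 98/325 = 748/325
  2 + 325/748 = 1821/748
  0 + 748/1821 = 748/1821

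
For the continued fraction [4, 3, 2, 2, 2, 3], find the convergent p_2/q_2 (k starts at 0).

30/7

Using pₖ = aₖpₖ₋₁ + pₖ₋₂, qₖ = aₖqₖ₋₁ + qₖ₋₂ (with p₋₁=1, p₋₂=0, q₋₁=0, q₋₂=1):
  k=0: a=4, p=4, q=1
  k=1: a=3, p=13, q=3
  k=2: a=2, p=30, q=7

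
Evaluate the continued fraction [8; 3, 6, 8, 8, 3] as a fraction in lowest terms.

32699/3932

Using pₖ = aₖpₖ₋₁ + pₖ₋₂ and qₖ = aₖqₖ₋₁ + qₖ₋₂:
  k=0: a=8, p=8, q=1
  k=1: a=3, p=25, q=3
  k=2: a=6, p=158, q=19
  k=3: a=8, p=1289, q=155
  k=4: a=8, p=10470, q=1259
  k=5: a=3, p=32699, q=3932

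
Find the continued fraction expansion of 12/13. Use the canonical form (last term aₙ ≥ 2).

12 = 0*13 + 12
13 = 1*12 + 1
12 = 12*1 + 0  (stop)
So 12/13 = [0; 1, 12].

[0; 1, 12]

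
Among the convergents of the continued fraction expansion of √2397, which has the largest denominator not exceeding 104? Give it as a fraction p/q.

2399/49

√2397 = [48; 1, 23, 2, 23, 1, 96, …] (period length 6).
Convergents:
  p_0/q_0 = 48/1
  p_1/q_1 = 49/1
  p_2/q_2 = 1175/24
  p_3/q_3 = 2399/49
  p_4/q_4 = 56352/1151
q_3 = 49 ≤ 104 < 1151 = q_4, so the answer is 2399/49.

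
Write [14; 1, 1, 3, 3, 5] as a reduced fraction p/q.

1777/122

Fold from the inside: start with 5/1.
  3 + 1/5 = 16/5
  3 + 5/16 = 53/16
  1 + 16/53 = 69/53
  1 + 53/69 = 122/69
  14 + 69/122 = 1777/122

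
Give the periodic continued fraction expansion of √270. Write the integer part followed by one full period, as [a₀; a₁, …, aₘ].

a₀ = ⌊√270⌋ = 16.

[16; 2, 3, 6, 3, 2, 32]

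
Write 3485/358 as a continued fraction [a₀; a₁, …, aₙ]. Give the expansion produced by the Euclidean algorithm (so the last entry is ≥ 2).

[9; 1, 2, 1, 3, 3, 7]

3485 = 9*358 + 263
358 = 1*263 + 95
263 = 2*95 + 73
95 = 1*73 + 22
73 = 3*22 + 7
22 = 3*7 + 1
7 = 7*1 + 0  (stop)
So 3485/358 = [9; 1, 2, 1, 3, 3, 7].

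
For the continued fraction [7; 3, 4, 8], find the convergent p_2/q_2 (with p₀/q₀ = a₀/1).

95/13

Using pₖ = aₖpₖ₋₁ + pₖ₋₂, qₖ = aₖqₖ₋₁ + qₖ₋₂ (with p₋₁=1, p₋₂=0, q₋₁=0, q₋₂=1):
  k=0: a=7, p=7, q=1
  k=1: a=3, p=22, q=3
  k=2: a=4, p=95, q=13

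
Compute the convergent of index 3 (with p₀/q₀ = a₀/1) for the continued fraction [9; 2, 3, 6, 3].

Using pₖ = aₖpₖ₋₁ + pₖ₋₂, qₖ = aₖqₖ₋₁ + qₖ₋₂ (with p₋₁=1, p₋₂=0, q₋₁=0, q₋₂=1):
  k=0: a=9, p=9, q=1
  k=1: a=2, p=19, q=2
  k=2: a=3, p=66, q=7
  k=3: a=6, p=415, q=44

415/44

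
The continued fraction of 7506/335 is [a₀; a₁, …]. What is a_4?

7506 = 22·335 + 136   →  a_0 = 22
335 = 2·136 + 63   →  a_1 = 2
136 = 2·63 + 10   →  a_2 = 2
63 = 6·10 + 3   →  a_3 = 6
10 = 3·3 + 1   →  a_4 = 3

3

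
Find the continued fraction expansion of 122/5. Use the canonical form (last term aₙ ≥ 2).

[24; 2, 2]

122 = 24·5 + 2
5 = 2·2 + 1
2 = 2·1 + 0  (stop)
So 122/5 = [24; 2, 2].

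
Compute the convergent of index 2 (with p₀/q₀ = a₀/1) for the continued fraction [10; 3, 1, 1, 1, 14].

Using pₖ = aₖpₖ₋₁ + pₖ₋₂, qₖ = aₖqₖ₋₁ + qₖ₋₂ (with p₋₁=1, p₋₂=0, q₋₁=0, q₋₂=1):
  k=0: a=10, p=10, q=1
  k=1: a=3, p=31, q=3
  k=2: a=1, p=41, q=4

41/4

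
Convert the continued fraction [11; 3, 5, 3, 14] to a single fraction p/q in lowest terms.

Using pₖ = aₖpₖ₋₁ + pₖ₋₂ and qₖ = aₖqₖ₋₁ + qₖ₋₂:
  k=0: a=11, p=11, q=1
  k=1: a=3, p=34, q=3
  k=2: a=5, p=181, q=16
  k=3: a=3, p=577, q=51
  k=4: a=14, p=8259, q=730

8259/730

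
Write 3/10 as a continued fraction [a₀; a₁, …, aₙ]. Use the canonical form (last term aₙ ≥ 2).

3 = 0·10 + 3
10 = 3·3 + 1
3 = 3·1 + 0  (stop)
So 3/10 = [0; 3, 3].

[0; 3, 3]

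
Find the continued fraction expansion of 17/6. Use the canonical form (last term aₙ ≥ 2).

17 = 2·6 + 5
6 = 1·5 + 1
5 = 5·1 + 0  (stop)
So 17/6 = [2; 1, 5].

[2; 1, 5]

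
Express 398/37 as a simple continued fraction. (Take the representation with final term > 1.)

398 = 10*37 + 28
37 = 1*28 + 9
28 = 3*9 + 1
9 = 9*1 + 0  (stop)
So 398/37 = [10; 1, 3, 9].

[10; 1, 3, 9]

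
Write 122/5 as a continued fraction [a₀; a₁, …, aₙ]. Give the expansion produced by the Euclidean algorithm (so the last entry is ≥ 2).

[24; 2, 2]

122 = 24·5 + 2
5 = 2·2 + 1
2 = 2·1 + 0  (stop)
So 122/5 = [24; 2, 2].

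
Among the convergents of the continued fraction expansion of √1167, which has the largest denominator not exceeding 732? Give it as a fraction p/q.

√1167 = [34; 6, 5, 11, 5, 6, 68, …] (period length 6).
Convergents:
  p_0/q_0 = 34/1
  p_1/q_1 = 205/6
  p_2/q_2 = 1059/31
  p_3/q_3 = 11854/347
  p_4/q_4 = 60329/1766
q_3 = 347 ≤ 732 < 1766 = q_4, so the answer is 11854/347.

11854/347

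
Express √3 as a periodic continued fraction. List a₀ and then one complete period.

[1; 1, 2]

a₀ = ⌊√3⌋ = 1.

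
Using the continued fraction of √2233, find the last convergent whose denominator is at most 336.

√2233 = [47; 3, 1, 12, 1, 3, 94, …] (period length 6).
Convergents:
  p_0/q_0 = 47/1
  p_1/q_1 = 142/3
  p_2/q_2 = 189/4
  p_3/q_3 = 2410/51
  p_4/q_4 = 2599/55
  p_5/q_5 = 10207/216
  p_6/q_6 = 962057/20359
q_5 = 216 ≤ 336 < 20359 = q_6, so the answer is 10207/216.

10207/216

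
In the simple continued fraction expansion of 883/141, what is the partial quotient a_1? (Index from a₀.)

883 = 6·141 + 37   →  a_0 = 6
141 = 3·37 + 30   →  a_1 = 3

3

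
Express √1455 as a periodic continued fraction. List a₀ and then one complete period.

a₀ = ⌊√1455⌋ = 38.
With m₀=0, d₀=1 and mₖ₊₁ = dₖaₖ − mₖ, dₖ₊₁ = (n − mₖ₊₁²)/dₖ, aₖ₊₁ = ⌊(a₀+mₖ₊₁)/dₖ₊₁⌋:
  k=1: m=38, d=11, a=6
  k=2: m=28, d=61, a=1
  k=3: m=33, d=6, a=11
  k=4: m=33, d=61, a=1
  k=5: m=28, d=11, a=6
  k=6: m=38, d=1, a=76
d=1 and a=2a₀=76 at k=6, so the next step gives (m, d) = (38, 11) again — its k=1 value — and the period has length 6.

[38; 6, 1, 11, 1, 6, 76]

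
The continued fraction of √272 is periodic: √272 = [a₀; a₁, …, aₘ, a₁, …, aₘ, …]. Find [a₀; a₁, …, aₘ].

[16; 2, 32]

a₀ = ⌊√272⌋ = 16.
With m₀=0, d₀=1 and mₖ₊₁ = dₖaₖ − mₖ, dₖ₊₁ = (n − mₖ₊₁²)/dₖ, aₖ₊₁ = ⌊(a₀+mₖ₊₁)/dₖ₊₁⌋:
  k=1: m=16, d=16, a=2
  k=2: m=16, d=1, a=32
d=1 and a=2a₀=32 at k=2, so the next step gives (m, d) = (16, 16) again — its k=1 value — and the period has length 2.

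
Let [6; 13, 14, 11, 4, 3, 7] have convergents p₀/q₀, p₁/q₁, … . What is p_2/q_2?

1112/183

Using pₖ = aₖpₖ₋₁ + pₖ₋₂, qₖ = aₖqₖ₋₁ + qₖ₋₂ (with p₋₁=1, p₋₂=0, q₋₁=0, q₋₂=1):
  k=0: a=6, p=6, q=1
  k=1: a=13, p=79, q=13
  k=2: a=14, p=1112, q=183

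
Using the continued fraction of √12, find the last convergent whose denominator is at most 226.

627/181

√12 = [3; 2, 6, …] (period length 2).
Convergents:
  p_0/q_0 = 3/1
  p_1/q_1 = 7/2
  p_2/q_2 = 45/13
  p_3/q_3 = 97/28
  p_4/q_4 = 627/181
  p_5/q_5 = 1351/390
q_4 = 181 ≤ 226 < 390 = q_5, so the answer is 627/181.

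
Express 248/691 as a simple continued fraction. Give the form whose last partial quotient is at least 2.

[0; 2, 1, 3, 1, 2, 8, 2]

248 = 0·691 + 248
691 = 2·248 + 195
248 = 1·195 + 53
195 = 3·53 + 36
53 = 1·36 + 17
36 = 2·17 + 2
17 = 8·2 + 1
2 = 2·1 + 0  (stop)
So 248/691 = [0; 2, 1, 3, 1, 2, 8, 2].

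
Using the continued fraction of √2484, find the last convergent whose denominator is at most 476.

√2484 = [49; 1, 5, 4, 5, 1, 98, …] (period length 6).
Convergents:
  p_0/q_0 = 49/1
  p_1/q_1 = 50/1
  p_2/q_2 = 299/6
  p_3/q_3 = 1246/25
  p_4/q_4 = 6529/131
  p_5/q_5 = 7775/156
  p_6/q_6 = 768479/15419
q_5 = 156 ≤ 476 < 15419 = q_6, so the answer is 7775/156.

7775/156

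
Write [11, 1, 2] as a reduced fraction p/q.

35/3

Fold from the inside: start with 2/1.
  1 + 1/2 = 3/2
  11 + 2/3 = 35/3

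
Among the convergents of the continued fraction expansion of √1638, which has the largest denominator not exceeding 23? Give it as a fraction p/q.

688/17

√1638 = [40; 2, 8, 2, 80, …] (period length 4).
Convergents:
  p_0/q_0 = 40/1
  p_1/q_1 = 81/2
  p_2/q_2 = 688/17
  p_3/q_3 = 1457/36
q_2 = 17 ≤ 23 < 36 = q_3, so the answer is 688/17.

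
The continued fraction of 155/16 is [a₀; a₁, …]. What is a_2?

2

155 = 9·16 + 11   →  a_0 = 9
16 = 1·11 + 5   →  a_1 = 1
11 = 2·5 + 1   →  a_2 = 2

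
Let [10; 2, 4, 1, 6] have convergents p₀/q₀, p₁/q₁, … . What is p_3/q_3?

115/11

Using pₖ = aₖpₖ₋₁ + pₖ₋₂, qₖ = aₖqₖ₋₁ + qₖ₋₂ (with p₋₁=1, p₋₂=0, q₋₁=0, q₋₂=1):
  k=0: a=10, p=10, q=1
  k=1: a=2, p=21, q=2
  k=2: a=4, p=94, q=9
  k=3: a=1, p=115, q=11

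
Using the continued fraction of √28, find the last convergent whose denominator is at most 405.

√28 = [5; 3, 2, 3, 10, …] (period length 4).
Convergents:
  p_0/q_0 = 5/1
  p_1/q_1 = 16/3
  p_2/q_2 = 37/7
  p_3/q_3 = 127/24
  p_4/q_4 = 1307/247
  p_5/q_5 = 4048/765
q_4 = 247 ≤ 405 < 765 = q_5, so the answer is 1307/247.

1307/247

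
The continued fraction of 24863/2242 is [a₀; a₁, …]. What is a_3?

2

24863 = 11·2242 + 201   →  a_0 = 11
2242 = 11·201 + 31   →  a_1 = 11
201 = 6·31 + 15   →  a_2 = 6
31 = 2·15 + 1   →  a_3 = 2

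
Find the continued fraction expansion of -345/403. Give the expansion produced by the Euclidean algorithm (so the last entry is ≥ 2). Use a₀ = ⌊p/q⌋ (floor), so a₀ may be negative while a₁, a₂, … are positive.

-345 = -1·403 + 58
403 = 6·58 + 55
58 = 1·55 + 3
55 = 18·3 + 1
3 = 3·1 + 0  (stop)
So -345/403 = [-1; 6, 1, 18, 3].

[-1; 6, 1, 18, 3]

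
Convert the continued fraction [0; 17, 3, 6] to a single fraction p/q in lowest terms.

19/329

Using pₖ = aₖpₖ₋₁ + pₖ₋₂ and qₖ = aₖqₖ₋₁ + qₖ₋₂:
  k=0: a=0, p=0, q=1
  k=1: a=17, p=1, q=17
  k=2: a=3, p=3, q=52
  k=3: a=6, p=19, q=329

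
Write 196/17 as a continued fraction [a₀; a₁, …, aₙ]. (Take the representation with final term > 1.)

196 = 11×17 + 9
17 = 1×9 + 8
9 = 1×8 + 1
8 = 8×1 + 0  (stop)
So 196/17 = [11; 1, 1, 8].

[11; 1, 1, 8]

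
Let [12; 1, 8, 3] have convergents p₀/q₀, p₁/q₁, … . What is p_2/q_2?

Using pₖ = aₖpₖ₋₁ + pₖ₋₂, qₖ = aₖqₖ₋₁ + qₖ₋₂ (with p₋₁=1, p₋₂=0, q₋₁=0, q₋₂=1):
  k=0: a=12, p=12, q=1
  k=1: a=1, p=13, q=1
  k=2: a=8, p=116, q=9

116/9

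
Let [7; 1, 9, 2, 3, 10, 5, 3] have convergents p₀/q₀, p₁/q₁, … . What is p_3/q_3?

Using pₖ = aₖpₖ₋₁ + pₖ₋₂, qₖ = aₖqₖ₋₁ + qₖ₋₂ (with p₋₁=1, p₋₂=0, q₋₁=0, q₋₂=1):
  k=0: a=7, p=7, q=1
  k=1: a=1, p=8, q=1
  k=2: a=9, p=79, q=10
  k=3: a=2, p=166, q=21

166/21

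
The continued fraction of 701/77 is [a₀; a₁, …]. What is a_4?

701 = 9·77 + 8   →  a_0 = 9
77 = 9·8 + 5   →  a_1 = 9
8 = 1·5 + 3   →  a_2 = 1
5 = 1·3 + 2   →  a_3 = 1
3 = 1·2 + 1   →  a_4 = 1

1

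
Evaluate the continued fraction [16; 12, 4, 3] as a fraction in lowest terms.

Fold from the inside: start with 3/1.
  4 + 1/3 = 13/3
  12 + 3/13 = 159/13
  16 + 13/159 = 2557/159

2557/159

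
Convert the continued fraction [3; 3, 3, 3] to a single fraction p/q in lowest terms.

109/33

Using pₖ = aₖpₖ₋₁ + pₖ₋₂ and qₖ = aₖqₖ₋₁ + qₖ₋₂:
  k=0: a=3, p=3, q=1
  k=1: a=3, p=10, q=3
  k=2: a=3, p=33, q=10
  k=3: a=3, p=109, q=33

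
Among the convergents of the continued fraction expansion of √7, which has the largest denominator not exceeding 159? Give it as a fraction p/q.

√7 = [2; 1, 1, 1, 4, …] (period length 4).
Convergents:
  p_0/q_0 = 2/1
  p_1/q_1 = 3/1
  p_2/q_2 = 5/2
  p_3/q_3 = 8/3
  p_4/q_4 = 37/14
  p_5/q_5 = 45/17
  p_6/q_6 = 82/31
  p_7/q_7 = 127/48
  p_8/q_8 = 590/223
q_7 = 48 ≤ 159 < 223 = q_8, so the answer is 127/48.

127/48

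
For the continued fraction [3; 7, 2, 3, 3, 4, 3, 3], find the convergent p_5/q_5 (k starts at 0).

2307/736

Using pₖ = aₖpₖ₋₁ + pₖ₋₂, qₖ = aₖqₖ₋₁ + qₖ₋₂ (with p₋₁=1, p₋₂=0, q₋₁=0, q₋₂=1):
  k=0: a=3, p=3, q=1
  k=1: a=7, p=22, q=7
  k=2: a=2, p=47, q=15
  k=3: a=3, p=163, q=52
  k=4: a=3, p=536, q=171
  k=5: a=4, p=2307, q=736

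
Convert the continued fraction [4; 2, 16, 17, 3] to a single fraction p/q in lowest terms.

Using pₖ = aₖpₖ₋₁ + pₖ₋₂ and qₖ = aₖqₖ₋₁ + qₖ₋₂:
  k=0: a=4, p=4, q=1
  k=1: a=2, p=9, q=2
  k=2: a=16, p=148, q=33
  k=3: a=17, p=2525, q=563
  k=4: a=3, p=7723, q=1722

7723/1722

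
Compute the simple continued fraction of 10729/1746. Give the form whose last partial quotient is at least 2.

[6; 6, 1, 9, 8, 3]

10729 = 6*1746 + 253
1746 = 6*253 + 228
253 = 1*228 + 25
228 = 9*25 + 3
25 = 8*3 + 1
3 = 3*1 + 0  (stop)
So 10729/1746 = [6; 6, 1, 9, 8, 3].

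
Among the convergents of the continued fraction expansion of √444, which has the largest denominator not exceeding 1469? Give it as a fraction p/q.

12411/589

√444 = [21; 14, 42, …] (period length 2).
Convergents:
  p_0/q_0 = 21/1
  p_1/q_1 = 295/14
  p_2/q_2 = 12411/589
  p_3/q_3 = 174049/8260
q_2 = 589 ≤ 1469 < 8260 = q_3, so the answer is 12411/589.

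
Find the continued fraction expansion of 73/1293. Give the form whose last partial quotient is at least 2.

73 = 0*1293 + 73
1293 = 17*73 + 52
73 = 1*52 + 21
52 = 2*21 + 10
21 = 2*10 + 1
10 = 10*1 + 0  (stop)
So 73/1293 = [0; 17, 1, 2, 2, 10].

[0; 17, 1, 2, 2, 10]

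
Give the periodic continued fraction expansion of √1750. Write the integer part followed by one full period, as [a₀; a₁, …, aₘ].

a₀ = ⌊√1750⌋ = 41.
With m₀=0, d₀=1 and mₖ₊₁ = dₖaₖ − mₖ, dₖ₊₁ = (n − mₖ₊₁²)/dₖ, aₖ₊₁ = ⌊(a₀+mₖ₊₁)/dₖ₊₁⌋:
  k=1: m=41, d=69, a=1
  k=2: m=28, d=14, a=4
  k=3: m=28, d=69, a=1
  k=4: m=41, d=1, a=82
d=1 and a=2a₀=82 at k=4, so the next step gives (m, d) = (41, 69) again — its k=1 value — and the period has length 4.

[41; 1, 4, 1, 82]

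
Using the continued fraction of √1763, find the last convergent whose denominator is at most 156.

√1763 = [41; 1, 82, …] (period length 2).
Convergents:
  p_0/q_0 = 41/1
  p_1/q_1 = 42/1
  p_2/q_2 = 3485/83
  p_3/q_3 = 3527/84
  p_4/q_4 = 292699/6971
q_3 = 84 ≤ 156 < 6971 = q_4, so the answer is 3527/84.

3527/84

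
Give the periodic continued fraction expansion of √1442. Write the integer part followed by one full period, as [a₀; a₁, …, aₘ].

a₀ = ⌊√1442⌋ = 37.
With m₀=0, d₀=1 and mₖ₊₁ = dₖaₖ − mₖ, dₖ₊₁ = (n − mₖ₊₁²)/dₖ, aₖ₊₁ = ⌊(a₀+mₖ₊₁)/dₖ₊₁⌋:
  k=1: m=37, d=73, a=1
  k=2: m=36, d=2, a=36
  k=3: m=36, d=73, a=1
  k=4: m=37, d=1, a=74
d=1 and a=2a₀=74 at k=4, so the next step gives (m, d) = (37, 73) again — its k=1 value — and the period has length 4.

[37; 1, 36, 1, 74]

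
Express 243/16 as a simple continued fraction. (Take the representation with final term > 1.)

243 = 15·16 + 3
16 = 5·3 + 1
3 = 3·1 + 0  (stop)
So 243/16 = [15; 5, 3].

[15; 5, 3]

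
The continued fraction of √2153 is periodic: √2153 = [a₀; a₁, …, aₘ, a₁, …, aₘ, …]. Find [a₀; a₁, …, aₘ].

a₀ = ⌊√2153⌋ = 46.
With m₀=0, d₀=1 and mₖ₊₁ = dₖaₖ − mₖ, dₖ₊₁ = (n − mₖ₊₁²)/dₖ, aₖ₊₁ = ⌊(a₀+mₖ₊₁)/dₖ₊₁⌋:
  k=1: m=46, d=37, a=2
  k=2: m=28, d=37, a=2
  k=3: m=46, d=1, a=92
d=1 and a=2a₀=92 at k=3, so the next step gives (m, d) = (46, 37) again — its k=1 value — and the period has length 3.

[46; 2, 2, 92]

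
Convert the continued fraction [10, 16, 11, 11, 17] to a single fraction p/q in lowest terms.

Fold from the inside: start with 17/1.
  11 + 1/17 = 188/17
  11 + 17/188 = 2085/188
  16 + 188/2085 = 33548/2085
  10 + 2085/33548 = 337565/33548

337565/33548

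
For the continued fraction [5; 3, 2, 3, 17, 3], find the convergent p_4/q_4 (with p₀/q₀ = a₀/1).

2196/415

Using pₖ = aₖpₖ₋₁ + pₖ₋₂, qₖ = aₖqₖ₋₁ + qₖ₋₂ (with p₋₁=1, p₋₂=0, q₋₁=0, q₋₂=1):
  k=0: a=5, p=5, q=1
  k=1: a=3, p=16, q=3
  k=2: a=2, p=37, q=7
  k=3: a=3, p=127, q=24
  k=4: a=17, p=2196, q=415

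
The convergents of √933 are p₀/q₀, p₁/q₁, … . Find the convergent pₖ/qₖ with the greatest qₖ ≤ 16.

336/11

√933 = [30; 1, 1, 5, 20, 5, 1, 1, 60, …] (period length 8).
Convergents:
  p_0/q_0 = 30/1
  p_1/q_1 = 31/1
  p_2/q_2 = 61/2
  p_3/q_3 = 336/11
  p_4/q_4 = 6781/222
q_3 = 11 ≤ 16 < 222 = q_4, so the answer is 336/11.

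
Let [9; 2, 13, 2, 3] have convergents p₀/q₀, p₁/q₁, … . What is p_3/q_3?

Using pₖ = aₖpₖ₋₁ + pₖ₋₂, qₖ = aₖqₖ₋₁ + qₖ₋₂ (with p₋₁=1, p₋₂=0, q₋₁=0, q₋₂=1):
  k=0: a=9, p=9, q=1
  k=1: a=2, p=19, q=2
  k=2: a=13, p=256, q=27
  k=3: a=2, p=531, q=56

531/56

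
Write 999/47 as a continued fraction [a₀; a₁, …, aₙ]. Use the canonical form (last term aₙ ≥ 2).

999 = 21×47 + 12
47 = 3×12 + 11
12 = 1×11 + 1
11 = 11×1 + 0  (stop)
So 999/47 = [21; 3, 1, 11].

[21; 3, 1, 11]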